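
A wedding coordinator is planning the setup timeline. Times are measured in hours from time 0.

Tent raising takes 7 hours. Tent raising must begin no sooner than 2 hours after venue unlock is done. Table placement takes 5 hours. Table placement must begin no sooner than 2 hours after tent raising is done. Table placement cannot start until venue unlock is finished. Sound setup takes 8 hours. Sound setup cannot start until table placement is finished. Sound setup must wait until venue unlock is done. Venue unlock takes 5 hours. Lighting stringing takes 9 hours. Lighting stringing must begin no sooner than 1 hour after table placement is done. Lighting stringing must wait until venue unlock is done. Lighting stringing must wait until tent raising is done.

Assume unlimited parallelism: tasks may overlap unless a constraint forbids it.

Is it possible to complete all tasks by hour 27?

Nothing blocks venue unlock, so it runs from hour 0 to hour 5.
Tent raising waits on venue unlock (finishes hour 5, plus 2-hour gap → hour 7), so it starts at hour 7 and finishes at 7 + 7 = hour 14.
For table placement: tent raising (finishes hour 14, plus 2-hour gap → hour 16); venue unlock (finishes hour 5). Taking the maximum gives a start of hour 16, and it finishes at 16 + 5 = hour 21.
Sound setup cannot start until table placement (finishes hour 21); venue unlock (finishes hour 5). The controlling bound is hour 21, so sound setup finishes at 21 + 8 = hour 29.
Lighting stringing cannot start until table placement (finishes hour 21, plus 1-hour gap → hour 22); venue unlock (finishes hour 5); tent raising (finishes hour 14). The controlling bound is hour 22, so lighting stringing finishes at 22 + 9 = hour 31.
The earliest everything can be done is hour 31, which is after the deadline of 27, so it is not possible.

No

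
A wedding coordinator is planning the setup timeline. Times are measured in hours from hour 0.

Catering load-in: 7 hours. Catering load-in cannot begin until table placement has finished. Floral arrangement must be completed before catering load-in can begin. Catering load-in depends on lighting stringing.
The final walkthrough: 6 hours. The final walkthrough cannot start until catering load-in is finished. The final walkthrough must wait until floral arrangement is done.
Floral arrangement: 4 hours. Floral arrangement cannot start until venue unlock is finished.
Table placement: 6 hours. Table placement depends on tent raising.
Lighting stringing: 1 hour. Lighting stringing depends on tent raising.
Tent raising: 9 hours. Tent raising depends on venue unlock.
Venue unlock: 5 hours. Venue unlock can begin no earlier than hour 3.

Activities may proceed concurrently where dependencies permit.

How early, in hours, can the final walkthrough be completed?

Venue unlock cannot begin until its own release at hour 3. It runs from hour 3 to 3 + 5 = hour 8.
Floral arrangement cannot begin until venue unlock (finishes hour 8). It runs from hour 8 to 8 + 4 = hour 12.
After venue unlock (finishes hour 8), tent raising can start at hour 8 and finishes at hour 17.
Lighting stringing cannot begin until tent raising (finishes hour 17). It runs from hour 17 to 17 + 1 = hour 18.
Table placement waits on tent raising (finishes hour 17), so it starts at hour 17 and finishes at 17 + 6 = hour 23.
Catering load-in cannot start until table placement (finishes hour 23); floral arrangement (finishes hour 12); lighting stringing (finishes hour 18). The controlling bound is hour 23, so catering load-in finishes at 23 + 7 = hour 30.
For the final walkthrough: catering load-in (finishes hour 30); floral arrangement (finishes hour 12). Taking the maximum gives a start of hour 30, and it finishes at 30 + 6 = hour 36.

36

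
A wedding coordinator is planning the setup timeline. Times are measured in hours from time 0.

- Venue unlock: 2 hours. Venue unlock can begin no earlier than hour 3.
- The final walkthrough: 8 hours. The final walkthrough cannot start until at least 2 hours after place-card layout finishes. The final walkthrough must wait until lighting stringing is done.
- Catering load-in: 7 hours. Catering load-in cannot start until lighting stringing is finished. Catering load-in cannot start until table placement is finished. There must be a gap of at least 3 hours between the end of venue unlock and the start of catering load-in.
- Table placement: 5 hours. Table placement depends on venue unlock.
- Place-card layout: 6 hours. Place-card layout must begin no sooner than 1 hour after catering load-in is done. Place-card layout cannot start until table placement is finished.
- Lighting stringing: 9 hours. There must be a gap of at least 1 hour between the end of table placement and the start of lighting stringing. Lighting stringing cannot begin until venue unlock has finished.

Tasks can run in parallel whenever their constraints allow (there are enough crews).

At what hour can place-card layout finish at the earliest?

After its own release at hour 3, venue unlock can start at hour 3 and finishes at hour 5.
After venue unlock (finishes hour 5), table placement can start at hour 5 and finishes at hour 10.
Lighting stringing has to wait for table placement (finishes hour 10, plus 1-hour gap → hour 11); venue unlock (finishes hour 5). The latest of these is hour 11, so lighting stringing runs hour 11 to 11 + 9 = hour 20.
Catering load-in has to wait for lighting stringing (finishes hour 20); table placement (finishes hour 10); venue unlock (finishes hour 5, plus 3-hour gap → hour 8). The latest of these is hour 20, so catering load-in runs hour 20 to 20 + 7 = hour 27.
For place-card layout: catering load-in (finishes hour 27, plus 1-hour gap → hour 28); table placement (finishes hour 10). Taking the maximum gives a start of hour 28, and it finishes at 28 + 6 = hour 34.

34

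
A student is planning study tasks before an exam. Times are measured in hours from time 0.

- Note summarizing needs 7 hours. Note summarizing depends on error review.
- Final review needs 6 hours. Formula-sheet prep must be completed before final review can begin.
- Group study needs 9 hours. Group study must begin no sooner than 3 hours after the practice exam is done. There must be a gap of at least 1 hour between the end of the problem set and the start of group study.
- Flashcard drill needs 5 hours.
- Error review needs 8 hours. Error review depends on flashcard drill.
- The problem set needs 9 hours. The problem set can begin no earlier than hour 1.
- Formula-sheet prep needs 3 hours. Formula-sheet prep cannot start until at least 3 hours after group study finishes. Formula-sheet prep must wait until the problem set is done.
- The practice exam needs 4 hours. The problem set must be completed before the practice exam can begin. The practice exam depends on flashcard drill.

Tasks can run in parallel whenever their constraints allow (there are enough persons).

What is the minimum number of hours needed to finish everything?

38

Nothing blocks flashcard drill, so it runs from hour 0 to hour 5.
Error review waits on flashcard drill (finishes hour 5), so it starts at hour 5 and finishes at 5 + 8 = hour 13.
After error review (finishes hour 13), note summarizing can start at hour 13 and finishes at hour 20.
After its own release at hour 1, the problem set can start at hour 1 and finishes at hour 10.
The practice exam cannot start until the problem set (finishes hour 10); flashcard drill (finishes hour 5). The controlling bound is hour 10, so the practice exam finishes at 10 + 4 = hour 14.
Group study cannot start until the practice exam (finishes hour 14, plus 3-hour gap → hour 17); the problem set (finishes hour 10, plus 1-hour gap → hour 11). The controlling bound is hour 17, so group study finishes at 17 + 9 = hour 26.
For formula-sheet prep: group study (finishes hour 26, plus 3-hour gap → hour 29); the problem set (finishes hour 10). Taking the maximum gives a start of hour 29, and it finishes at 29 + 3 = hour 32.
After formula-sheet prep (finishes hour 32), final review can start at hour 32 and finishes at hour 38.
All tasks are finished once the last one completes. Finish times: The problem set at 10, Flashcard drill at 5, The practice exam at 14, Error review at 13, Group study at 26, Note summarizing at 20, Formula-sheet prep at 32, Final review at 38. The latest is hour 38.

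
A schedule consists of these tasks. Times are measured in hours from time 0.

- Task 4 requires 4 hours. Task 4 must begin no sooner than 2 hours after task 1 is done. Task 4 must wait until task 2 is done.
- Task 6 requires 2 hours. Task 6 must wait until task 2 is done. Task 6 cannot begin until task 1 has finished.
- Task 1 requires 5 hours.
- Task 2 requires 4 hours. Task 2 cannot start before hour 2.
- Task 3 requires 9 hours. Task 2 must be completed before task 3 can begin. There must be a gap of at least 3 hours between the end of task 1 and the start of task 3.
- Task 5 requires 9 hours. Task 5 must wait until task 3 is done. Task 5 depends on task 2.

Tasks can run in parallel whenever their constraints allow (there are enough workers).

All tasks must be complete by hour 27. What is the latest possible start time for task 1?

1

Task 5 has no dependents, so it just needs to finish by hour 27. Starting by 27 − 9 = hour 18 achieves that.
Since task 5 (must start by hour 18) depends on it, task 3 must finish by hour 18. Backing off its 9-hour duration gives a latest start of hour 9.
Nothing follows task 4; the deadline of hour 27 is its only limit. It must start by 27 − 4 = hour 23.
To finish by hour 27, task 6 (duration 2) must start no later than hour 25.
Task 1 must finish in time for task 3 (must start by hour 9, minus 3-hour gap → hour 6); task 4 (must start by hour 23, minus 2-hour gap → hour 21); task 6 (must start by hour 25). The tightest is hour 6, so task 1 must start by 6 − 5 = hour 1.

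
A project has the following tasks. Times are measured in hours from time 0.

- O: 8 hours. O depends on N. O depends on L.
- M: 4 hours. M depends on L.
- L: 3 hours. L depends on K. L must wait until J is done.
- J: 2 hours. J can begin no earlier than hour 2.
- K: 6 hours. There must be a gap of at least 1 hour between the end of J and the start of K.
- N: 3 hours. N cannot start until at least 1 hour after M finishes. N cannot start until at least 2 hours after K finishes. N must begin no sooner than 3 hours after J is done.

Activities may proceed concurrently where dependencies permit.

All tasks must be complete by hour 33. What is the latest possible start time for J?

5

Nothing follows O; the deadline of hour 33 is its only limit. It must start by 33 − 8 = hour 25.
N must finish before O (must start by hour 25). With a 3-hour duration, N must start by 25 − 3 = hour 22.
M must finish before N (must start by hour 22, minus 1-hour gap → hour 21). With a 4-hour duration, M must start by 21 − 4 = hour 17.
L must finish in time for M (must start by hour 17); O (must start by hour 25). The tightest is hour 17, so L must start by 17 − 3 = hour 14.
For K: L (must start by hour 14); N (must start by hour 22, minus 2-hour gap → hour 20). The most restrictive is hour 14; with a 6-hour duration, K must start by hour 8.
J feeds K (must start by hour 8, minus 1-hour gap → hour 7); L (must start by hour 14); N (must start by hour 22, minus 3-hour gap → hour 19). Taking the minimum, J must finish by hour 7 and start by 7 − 2 = hour 5.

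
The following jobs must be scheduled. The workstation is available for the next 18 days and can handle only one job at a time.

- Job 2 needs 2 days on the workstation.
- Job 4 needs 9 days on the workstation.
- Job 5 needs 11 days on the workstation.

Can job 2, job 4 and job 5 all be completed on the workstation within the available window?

Running back to back, the jobs need 2 + 9 + 11 = 22 days on the workstation.
Since 22 > 18, they cannot all fit.

No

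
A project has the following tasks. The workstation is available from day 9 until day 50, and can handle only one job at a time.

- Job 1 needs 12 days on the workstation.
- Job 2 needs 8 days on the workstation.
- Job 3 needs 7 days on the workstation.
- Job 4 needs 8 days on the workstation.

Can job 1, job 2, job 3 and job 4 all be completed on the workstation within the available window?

Yes

The workstation window is 50 − 9 = 41 days.
Running back to back, the jobs need 12 + 8 + 7 + 8 = 35 days on the workstation.
Since 35 ≤ 41, they fit within the window.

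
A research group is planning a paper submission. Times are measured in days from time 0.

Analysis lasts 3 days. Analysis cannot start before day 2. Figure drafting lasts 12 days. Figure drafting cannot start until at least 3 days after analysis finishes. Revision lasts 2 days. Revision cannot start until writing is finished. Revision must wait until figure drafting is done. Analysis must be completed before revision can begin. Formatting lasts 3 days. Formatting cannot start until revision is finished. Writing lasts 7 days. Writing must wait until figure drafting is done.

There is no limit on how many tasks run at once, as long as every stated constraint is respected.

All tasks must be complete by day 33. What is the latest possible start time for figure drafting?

Formatting has no dependents, so it just needs to finish by day 33. Starting by 33 − 3 = day 30 achieves that.
Since formatting (must start by day 30) depends on it, revision must finish by day 30. Backing off its 2-day duration gives a latest start of day 28.
Writing must finish before revision (must start by day 28). With a 7-day duration, writing must start by 28 − 7 = day 21.
For figure drafting: writing (must start by day 21); revision (must start by day 28). The most restrictive is day 21; with a 12-day duration, figure drafting must start by day 9.

9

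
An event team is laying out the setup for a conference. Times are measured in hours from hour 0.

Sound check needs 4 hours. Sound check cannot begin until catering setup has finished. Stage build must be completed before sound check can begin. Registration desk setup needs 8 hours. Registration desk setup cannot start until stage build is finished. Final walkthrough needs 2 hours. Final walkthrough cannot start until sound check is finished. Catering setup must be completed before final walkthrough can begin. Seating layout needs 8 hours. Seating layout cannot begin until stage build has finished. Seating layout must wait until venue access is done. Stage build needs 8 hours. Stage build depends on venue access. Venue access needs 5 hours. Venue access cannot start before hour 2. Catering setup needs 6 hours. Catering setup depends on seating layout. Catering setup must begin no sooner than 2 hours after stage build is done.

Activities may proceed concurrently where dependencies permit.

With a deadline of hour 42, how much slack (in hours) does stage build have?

7

Venue access cannot begin until its own release at hour 2. It runs from hour 2 to 2 + 5 = hour 7.
After venue access (finishes hour 7), stage build can start at hour 7 and finishes at hour 15.

Working backward from the deadline:
Final walkthrough must finish by hour 42; it takes 2 hours, so it must start by 42 − 2 = hour 40.
Sound check feeds into final walkthrough (must start by hour 40); so sound check must finish by hour 40 and therefore start by hour 36.
Catering setup must finish in time for sound check (must start by hour 36); final walkthrough (must start by hour 40). The tightest is hour 36, so catering setup must start by 36 − 6 = hour 30.
Seating layout feeds into catering setup (must start by hour 30); so seating layout must finish by hour 30 and therefore start by hour 22.
Nothing follows registration desk setup; the deadline of hour 42 is its only limit. It must start by 42 − 8 = hour 34.
Stage build has several dependents: seating layout (must start by hour 22); registration desk setup (must start by hour 34); catering setup (must start by hour 30, minus 2-hour gap → hour 28); sound check (must start by hour 36). The earliest of those limits is hour 22, so stage build must start by 22 − 8 = hour 14.
So stage build can start as early as hour 7 and as late as hour 14, giving 14 − 7 = 7 hours of slack.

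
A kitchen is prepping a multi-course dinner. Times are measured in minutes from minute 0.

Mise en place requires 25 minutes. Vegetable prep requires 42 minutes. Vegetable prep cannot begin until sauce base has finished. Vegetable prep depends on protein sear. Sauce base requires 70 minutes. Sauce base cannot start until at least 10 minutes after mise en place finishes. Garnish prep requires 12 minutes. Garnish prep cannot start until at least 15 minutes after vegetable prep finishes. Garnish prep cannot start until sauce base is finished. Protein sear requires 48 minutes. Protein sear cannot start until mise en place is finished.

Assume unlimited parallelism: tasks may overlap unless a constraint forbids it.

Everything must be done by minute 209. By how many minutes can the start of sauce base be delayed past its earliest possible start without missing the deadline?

Nothing blocks mise en place, so it runs from minute 0 to minute 25.
Sauce base cannot begin until mise en place (finishes minute 25, plus 10-minute gap → minute 35). It runs from minute 35 to 35 + 70 = minute 105.

Working backward from the deadline:
Garnish prep has no dependents, so it just needs to finish by minute 209. Starting by 209 − 12 = minute 197 achieves that.
Vegetable prep feeds into garnish prep (must start by minute 197, minus 15-minute gap → minute 182); so vegetable prep must finish by minute 182 and therefore start by minute 140.
For sauce base: vegetable prep (must start by minute 140); garnish prep (must start by minute 197). The most restrictive is minute 140; with a 70-minute duration, sauce base must start by minute 70.
So sauce base can start as early as minute 35 and as late as minute 70, giving 70 − 35 = 35 minutes of slack.

35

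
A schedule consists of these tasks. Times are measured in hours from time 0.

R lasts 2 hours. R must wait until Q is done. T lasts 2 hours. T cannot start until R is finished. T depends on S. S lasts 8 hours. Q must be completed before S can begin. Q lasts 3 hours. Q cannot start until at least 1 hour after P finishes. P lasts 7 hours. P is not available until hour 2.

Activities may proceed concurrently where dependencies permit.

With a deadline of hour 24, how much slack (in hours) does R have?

7

P cannot begin until its own release at hour 2. It runs from hour 2 to 2 + 7 = hour 9.
Q waits on P (finishes hour 9, plus 1-hour gap → hour 10), so it starts at hour 10 and finishes at 10 + 3 = hour 13.
R cannot begin until Q (finishes hour 13). It runs from hour 13 to 13 + 2 = hour 15.

Working backward from the deadline:
T must finish by hour 24; it takes 2 hours, so it must start by 24 − 2 = hour 22.
R must finish before T (must start by hour 22). With a 2-hour duration, R must start by 22 − 2 = hour 20.
So R can start as early as hour 13 and as late as hour 20, giving 20 − 13 = 7 hours of slack.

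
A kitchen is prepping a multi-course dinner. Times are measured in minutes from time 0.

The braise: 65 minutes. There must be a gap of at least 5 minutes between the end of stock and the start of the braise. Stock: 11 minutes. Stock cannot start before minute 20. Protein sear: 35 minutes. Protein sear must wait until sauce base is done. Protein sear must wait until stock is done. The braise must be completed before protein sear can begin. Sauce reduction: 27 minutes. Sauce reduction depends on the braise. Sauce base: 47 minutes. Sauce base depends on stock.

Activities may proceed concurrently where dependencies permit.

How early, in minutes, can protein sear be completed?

After its own release at minute 20, stock can start at minute 20 and finishes at minute 31.
After stock (finishes minute 31, plus 5-minute gap → minute 36), the braise can start at minute 36 and finishes at minute 101.
Sauce base waits on stock (finishes minute 31), so it starts at minute 31 and finishes at 31 + 47 = minute 78.
Protein sear cannot start until sauce base (finishes minute 78); stock (finishes minute 31); the braise (finishes minute 101). The controlling bound is minute 101, so protein sear finishes at 101 + 35 = minute 136.

136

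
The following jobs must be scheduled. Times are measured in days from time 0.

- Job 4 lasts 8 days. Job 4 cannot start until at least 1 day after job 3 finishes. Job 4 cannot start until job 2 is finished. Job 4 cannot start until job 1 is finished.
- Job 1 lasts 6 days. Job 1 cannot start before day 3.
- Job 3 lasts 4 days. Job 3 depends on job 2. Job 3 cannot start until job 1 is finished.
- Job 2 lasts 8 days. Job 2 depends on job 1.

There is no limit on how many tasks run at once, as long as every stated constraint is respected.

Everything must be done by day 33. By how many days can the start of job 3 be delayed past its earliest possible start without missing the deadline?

3

After its own release at day 3, job 1 can start at day 3 and finishes at day 9.
Job 2 waits on job 1 (finishes day 9), so it starts at day 9 and finishes at 9 + 8 = day 17.
Job 3 cannot start until job 2 (finishes day 17); job 1 (finishes day 9). The controlling bound is day 17, so job 3 finishes at 17 + 4 = day 21.

Working backward from the deadline:
Job 4 must finish by day 33; it takes 8 days, so it must start by 33 − 8 = day 25.
Job 3 must finish before job 4 (must start by day 25, minus 1-day gap → day 24). With a 4-day duration, job 3 must start by 24 − 4 = day 20.
So job 3 can start as early as day 17 and as late as day 20, giving 20 − 17 = 3 days of slack.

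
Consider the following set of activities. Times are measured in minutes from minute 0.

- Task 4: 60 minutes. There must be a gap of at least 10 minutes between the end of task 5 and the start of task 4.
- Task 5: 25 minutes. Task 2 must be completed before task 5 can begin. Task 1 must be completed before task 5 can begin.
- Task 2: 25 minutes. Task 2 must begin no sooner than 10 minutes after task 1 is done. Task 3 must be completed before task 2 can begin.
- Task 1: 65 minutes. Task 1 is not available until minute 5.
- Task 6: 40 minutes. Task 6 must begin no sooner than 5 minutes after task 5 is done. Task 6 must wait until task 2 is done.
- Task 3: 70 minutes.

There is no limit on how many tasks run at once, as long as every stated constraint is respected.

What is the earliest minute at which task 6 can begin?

Task 3 has no prerequisites, so it starts at minute 0 and finishes at minute 70.
Task 1 waits on its own release at minute 5, so it starts at minute 5 and finishes at 5 + 65 = minute 70.
Task 2 has to wait for task 1 (finishes minute 70, plus 10-minute gap → minute 80); task 3 (finishes minute 70). The latest of these is minute 80, so task 2 runs minute 80 to 80 + 25 = minute 105.
Task 5 cannot start until task 2 (finishes minute 105); task 1 (finishes minute 70). The controlling bound is minute 105, so task 5 finishes at 105 + 25 = minute 130.
Task 6 waits on task 5 (finishes minute 130, plus 5-minute gap → minute 135); task 2 (finishes minute 105). The latest of these is minute 135, which is the earliest task 6 can start.

135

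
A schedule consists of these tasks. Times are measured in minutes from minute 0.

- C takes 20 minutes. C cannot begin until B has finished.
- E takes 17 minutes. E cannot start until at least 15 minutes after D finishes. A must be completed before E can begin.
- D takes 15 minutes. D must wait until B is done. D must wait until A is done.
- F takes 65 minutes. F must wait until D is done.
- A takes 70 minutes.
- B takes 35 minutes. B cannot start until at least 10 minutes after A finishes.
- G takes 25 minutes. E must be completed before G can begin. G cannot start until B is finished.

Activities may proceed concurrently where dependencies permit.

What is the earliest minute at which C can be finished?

Nothing blocks A, so it runs from minute 0 to minute 70.
B waits on A (finishes minute 70, plus 10-minute gap → minute 80), so it starts at minute 80 and finishes at 80 + 35 = minute 115.
C cannot begin until B (finishes minute 115). It runs from minute 115 to 115 + 20 = minute 135.

135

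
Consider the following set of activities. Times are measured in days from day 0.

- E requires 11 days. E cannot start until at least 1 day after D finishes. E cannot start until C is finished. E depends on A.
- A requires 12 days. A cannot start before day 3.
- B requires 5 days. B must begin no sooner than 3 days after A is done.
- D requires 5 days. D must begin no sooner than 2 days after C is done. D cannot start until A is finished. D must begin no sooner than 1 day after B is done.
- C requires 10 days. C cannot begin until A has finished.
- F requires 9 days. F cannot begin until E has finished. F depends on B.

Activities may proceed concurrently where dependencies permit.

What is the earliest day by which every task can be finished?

53

A cannot begin until its own release at day 3. It runs from day 3 to 3 + 12 = day 15.
After A (finishes day 15), C can start at day 15 and finishes at day 25.
B waits on A (finishes day 15, plus 3-day gap → day 18), so it starts at day 18 and finishes at 18 + 5 = day 23.
D has to wait for C (finishes day 25, plus 2-day gap → day 27); A (finishes day 15); B (finishes day 23, plus 1-day gap → day 24). The latest of these is day 27, so D runs day 27 to 27 + 5 = day 32.
For E: D (finishes day 32, plus 1-day gap → day 33); C (finishes day 25); A (finishes day 15). Taking the maximum gives a start of day 33, and it finishes at 33 + 11 = day 44.
For F: E (finishes day 44); B (finishes day 23). Taking the maximum gives a start of day 44, and it finishes at 44 + 9 = day 53.
All tasks are finished once the last one completes. Finish times: A at 15, B at 23, C at 25, D at 32, E at 44, F at 53. The latest is day 53.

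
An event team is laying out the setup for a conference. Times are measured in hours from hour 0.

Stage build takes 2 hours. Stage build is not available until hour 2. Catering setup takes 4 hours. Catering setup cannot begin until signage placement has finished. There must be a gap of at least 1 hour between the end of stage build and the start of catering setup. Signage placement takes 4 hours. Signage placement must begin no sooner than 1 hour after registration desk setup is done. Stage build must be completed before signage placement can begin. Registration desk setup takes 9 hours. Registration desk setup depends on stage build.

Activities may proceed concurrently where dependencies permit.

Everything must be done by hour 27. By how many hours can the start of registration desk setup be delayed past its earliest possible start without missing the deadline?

Stage build waits on its own release at hour 2, so it starts at hour 2 and finishes at 2 + 2 = hour 4.
After stage build (finishes hour 4), registration desk setup can start at hour 4 and finishes at hour 13.

Working backward from the deadline:
Catering setup has no dependents, so it just needs to finish by hour 27. Starting by 27 − 4 = hour 23 achieves that.
Signage placement has to be done before catering setup (must start by hour 23). That means finishing by hour 23, i.e. starting by 23 − 4 = hour 19.
Since signage placement (must start by hour 19, minus 1-hour gap → hour 18) depends on it, registration desk setup must finish by hour 18. Backing off its 9-hour duration gives a latest start of hour 9.
So registration desk setup can start as early as hour 4 and as late as hour 9, giving 9 − 4 = 5 hours of slack.

5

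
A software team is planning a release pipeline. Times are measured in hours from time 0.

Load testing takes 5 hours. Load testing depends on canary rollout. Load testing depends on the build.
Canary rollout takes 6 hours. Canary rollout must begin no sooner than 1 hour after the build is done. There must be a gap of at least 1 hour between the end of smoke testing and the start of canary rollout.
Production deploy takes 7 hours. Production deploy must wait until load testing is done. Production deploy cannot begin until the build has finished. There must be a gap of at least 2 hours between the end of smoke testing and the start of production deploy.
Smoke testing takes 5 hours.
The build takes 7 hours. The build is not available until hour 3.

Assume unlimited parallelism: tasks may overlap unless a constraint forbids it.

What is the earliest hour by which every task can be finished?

29

Nothing blocks smoke testing, so it runs from hour 0 to hour 5.
The build waits on its own release at hour 3, so it starts at hour 3 and finishes at 3 + 7 = hour 10.
For canary rollout: the build (finishes hour 10, plus 1-hour gap → hour 11); smoke testing (finishes hour 5, plus 1-hour gap → hour 6). Taking the maximum gives a start of hour 11, and it finishes at 11 + 6 = hour 17.
Load testing has to wait for canary rollout (finishes hour 17); the build (finishes hour 10). The latest of these is hour 17, so load testing runs hour 17 to 17 + 5 = hour 22.
Production deploy needs all of load testing (finishes hour 22); the build (finishes hour 10); smoke testing (finishes hour 5, plus 2-hour gap → hour 7). That puts its earliest start at hour 22; it finishes at 22 + 7 = hour 29.
All tasks are finished once the last one completes. Finish times: The build at 10, Smoke testing at 5, Canary rollout at 17, Load testing at 22, Production deploy at 29. The latest is hour 29.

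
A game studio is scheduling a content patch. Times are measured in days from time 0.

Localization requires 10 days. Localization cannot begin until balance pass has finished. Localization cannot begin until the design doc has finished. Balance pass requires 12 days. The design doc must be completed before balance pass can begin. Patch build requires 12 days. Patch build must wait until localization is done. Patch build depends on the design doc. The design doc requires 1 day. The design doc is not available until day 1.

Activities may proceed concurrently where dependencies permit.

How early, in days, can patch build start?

The design doc cannot begin until its own release at day 1. It runs from day 1 to 1 + 1 = day 2.
Balance pass cannot begin until the design doc (finishes day 2). It runs from day 2 to 2 + 12 = day 14.
Localization cannot start until balance pass (finishes day 14); the design doc (finishes day 2). The controlling bound is day 14, so localization finishes at 14 + 10 = day 24.
Patch build waits on localization (finishes day 24); the design doc (finishes day 2). The latest of these is day 24, which is the earliest patch build can start.

24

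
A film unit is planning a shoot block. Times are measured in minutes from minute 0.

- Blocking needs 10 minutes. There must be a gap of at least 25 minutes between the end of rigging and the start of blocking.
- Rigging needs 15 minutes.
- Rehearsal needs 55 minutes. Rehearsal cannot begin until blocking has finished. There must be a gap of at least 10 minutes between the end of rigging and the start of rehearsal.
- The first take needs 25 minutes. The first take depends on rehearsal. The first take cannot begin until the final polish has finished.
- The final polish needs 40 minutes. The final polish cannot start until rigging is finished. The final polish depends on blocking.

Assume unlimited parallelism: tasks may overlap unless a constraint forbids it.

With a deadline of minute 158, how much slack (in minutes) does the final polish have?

Rigging has no prerequisites, so it starts at minute 0 and finishes at minute 15.
After rigging (finishes minute 15, plus 25-minute gap → minute 40), blocking can start at minute 40 and finishes at minute 50.
The final polish has to wait for rigging (finishes minute 15); blocking (finishes minute 50). The latest of these is minute 50, so the final polish runs minute 50 to 50 + 40 = minute 90.

Working backward from the deadline:
To finish by minute 158, the first take (duration 25) must start no later than minute 133.
The final polish has to be done before the first take (must start by minute 133). That means finishing by minute 133, i.e. starting by 133 − 40 = minute 93.
So the final polish can start as early as minute 50 and as late as minute 93, giving 93 − 50 = 43 minutes of slack.

43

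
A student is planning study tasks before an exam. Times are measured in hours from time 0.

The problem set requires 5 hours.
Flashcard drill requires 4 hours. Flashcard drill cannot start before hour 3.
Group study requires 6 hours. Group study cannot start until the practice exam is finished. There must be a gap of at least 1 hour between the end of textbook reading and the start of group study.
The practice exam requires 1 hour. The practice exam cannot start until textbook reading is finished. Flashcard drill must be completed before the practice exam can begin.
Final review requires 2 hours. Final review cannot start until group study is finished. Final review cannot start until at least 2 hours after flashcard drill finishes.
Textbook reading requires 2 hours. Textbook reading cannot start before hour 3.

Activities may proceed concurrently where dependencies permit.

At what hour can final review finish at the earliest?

Flashcard drill cannot begin until its own release at hour 3. It runs from hour 3 to 3 + 4 = hour 7.
After its own release at hour 3, textbook reading can start at hour 3 and finishes at hour 5.
The practice exam needs all of textbook reading (finishes hour 5); flashcard drill (finishes hour 7). That puts its earliest start at hour 7; it finishes at 7 + 1 = hour 8.
For group study: the practice exam (finishes hour 8); textbook reading (finishes hour 5, plus 1-hour gap → hour 6). Taking the maximum gives a start of hour 8, and it finishes at 8 + 6 = hour 14.
Final review cannot start until group study (finishes hour 14); flashcard drill (finishes hour 7, plus 2-hour gap → hour 9). The controlling bound is hour 14, so final review finishes at 14 + 2 = hour 16.

16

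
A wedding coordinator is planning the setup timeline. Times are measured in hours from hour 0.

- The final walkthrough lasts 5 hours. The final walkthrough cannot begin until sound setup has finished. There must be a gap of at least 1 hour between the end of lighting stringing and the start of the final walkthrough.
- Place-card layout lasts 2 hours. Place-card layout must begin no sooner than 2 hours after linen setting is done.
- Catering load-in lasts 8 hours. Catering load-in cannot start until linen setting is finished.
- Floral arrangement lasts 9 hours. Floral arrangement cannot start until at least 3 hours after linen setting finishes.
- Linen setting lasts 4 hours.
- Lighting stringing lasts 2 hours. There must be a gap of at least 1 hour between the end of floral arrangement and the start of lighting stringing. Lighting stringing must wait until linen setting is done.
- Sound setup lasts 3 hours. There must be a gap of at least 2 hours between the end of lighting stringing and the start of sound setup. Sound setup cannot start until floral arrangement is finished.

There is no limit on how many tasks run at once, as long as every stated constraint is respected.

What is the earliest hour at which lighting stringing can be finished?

Linen setting has no prerequisites, so it starts at hour 0 and finishes at hour 4.
Floral arrangement cannot begin until linen setting (finishes hour 4, plus 3-hour gap → hour 7). It runs from hour 7 to 7 + 9 = hour 16.
Lighting stringing needs all of floral arrangement (finishes hour 16, plus 1-hour gap → hour 17); linen setting (finishes hour 4). That puts its earliest start at hour 17; it finishes at 17 + 2 = hour 19.

19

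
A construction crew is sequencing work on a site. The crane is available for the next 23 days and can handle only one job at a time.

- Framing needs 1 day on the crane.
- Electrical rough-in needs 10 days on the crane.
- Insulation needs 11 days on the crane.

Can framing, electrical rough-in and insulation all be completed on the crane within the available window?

Running back to back, the jobs need 1 + 10 + 11 = 22 days on the crane.
Since 22 ≤ 23, they fit within the window.

Yes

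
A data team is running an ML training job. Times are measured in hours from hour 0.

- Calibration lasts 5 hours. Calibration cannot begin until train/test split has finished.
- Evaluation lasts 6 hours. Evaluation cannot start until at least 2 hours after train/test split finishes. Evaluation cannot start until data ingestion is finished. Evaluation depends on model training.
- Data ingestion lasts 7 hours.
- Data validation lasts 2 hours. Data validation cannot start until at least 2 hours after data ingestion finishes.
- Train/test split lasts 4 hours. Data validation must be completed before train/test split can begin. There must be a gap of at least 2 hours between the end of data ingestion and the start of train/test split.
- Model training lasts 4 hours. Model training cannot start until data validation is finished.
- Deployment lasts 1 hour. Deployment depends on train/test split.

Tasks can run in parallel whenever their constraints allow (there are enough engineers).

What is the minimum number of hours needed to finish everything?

23

Nothing blocks data ingestion, so it runs from hour 0 to hour 7.
Data validation cannot begin until data ingestion (finishes hour 7, plus 2-hour gap → hour 9). It runs from hour 9 to 9 + 2 = hour 11.
After data validation (finishes hour 11), model training can start at hour 11 and finishes at hour 15.
Train/test split has to wait for data validation (finishes hour 11); data ingestion (finishes hour 7, plus 2-hour gap → hour 9). The latest of these is hour 11, so train/test split runs hour 11 to 11 + 4 = hour 15.
After train/test split (finishes hour 15), deployment can start at hour 15 and finishes at hour 16.
Calibration waits on train/test split (finishes hour 15), so it starts at hour 15 and finishes at 15 + 5 = hour 20.
Evaluation cannot start until train/test split (finishes hour 15, plus 2-hour gap → hour 17); data ingestion (finishes hour 7); model training (finishes hour 15). The controlling bound is hour 17, so evaluation finishes at 17 + 6 = hour 23.
All tasks are finished once the last one completes. Finish times: Data ingestion at 7, Data validation at 11, Train/test split at 15, Model training at 15, Evaluation at 23, Calibration at 20, Deployment at 16. The latest is hour 23.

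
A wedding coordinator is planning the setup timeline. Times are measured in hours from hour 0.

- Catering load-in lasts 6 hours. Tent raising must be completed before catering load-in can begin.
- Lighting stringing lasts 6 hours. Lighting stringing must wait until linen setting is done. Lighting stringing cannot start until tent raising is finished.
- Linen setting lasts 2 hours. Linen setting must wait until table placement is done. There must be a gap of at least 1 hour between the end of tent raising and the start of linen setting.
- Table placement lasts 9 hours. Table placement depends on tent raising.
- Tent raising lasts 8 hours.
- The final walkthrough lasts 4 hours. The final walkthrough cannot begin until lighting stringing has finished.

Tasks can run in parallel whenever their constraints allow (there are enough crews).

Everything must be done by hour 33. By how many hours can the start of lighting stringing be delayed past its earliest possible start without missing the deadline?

4

Tent raising can start immediately at hour 0; it finishes at hour 8.
After tent raising (finishes hour 8), table placement can start at hour 8 and finishes at hour 17.
Linen setting has to wait for table placement (finishes hour 17); tent raising (finishes hour 8, plus 1-hour gap → hour 9). The latest of these is hour 17, so linen setting runs hour 17 to 17 + 2 = hour 19.
Lighting stringing needs all of linen setting (finishes hour 19); tent raising (finishes hour 8). That puts its earliest start at hour 19; it finishes at 19 + 6 = hour 25.

Working backward from the deadline:
The final walkthrough has no dependents, so it just needs to finish by hour 33. Starting by 33 − 4 = hour 29 achieves that.
Lighting stringing has to be done before the final walkthrough (must start by hour 29). That means finishing by hour 29, i.e. starting by 29 − 6 = hour 23.
So lighting stringing can start as early as hour 19 and as late as hour 23, giving 23 − 19 = 4 hours of slack.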